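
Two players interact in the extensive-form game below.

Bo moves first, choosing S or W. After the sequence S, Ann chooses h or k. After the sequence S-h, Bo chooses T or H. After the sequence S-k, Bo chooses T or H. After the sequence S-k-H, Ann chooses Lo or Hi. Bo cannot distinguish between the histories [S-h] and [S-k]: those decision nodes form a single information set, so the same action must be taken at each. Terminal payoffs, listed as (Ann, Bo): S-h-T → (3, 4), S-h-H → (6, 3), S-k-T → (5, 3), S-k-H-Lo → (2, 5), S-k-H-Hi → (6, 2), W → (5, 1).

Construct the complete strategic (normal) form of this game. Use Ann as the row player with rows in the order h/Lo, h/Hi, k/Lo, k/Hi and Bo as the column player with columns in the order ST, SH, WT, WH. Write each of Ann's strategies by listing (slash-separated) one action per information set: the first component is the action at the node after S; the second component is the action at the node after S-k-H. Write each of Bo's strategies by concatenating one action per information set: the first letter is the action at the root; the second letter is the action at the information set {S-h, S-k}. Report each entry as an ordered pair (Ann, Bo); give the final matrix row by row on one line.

Row h/Lo: ST→(3,4), SH→(6,3), WT→(5,1), WH→(5,1)
Row h/Hi: ST→(3,4), SH→(6,3), WT→(5,1), WH→(5,1)
Row k/Lo: ST→(5,3), SH→(2,5), WT→(5,1), WH→(5,1)
Row k/Hi: ST→(5,3), SH→(6,2), WT→(5,1), WH→(5,1)

h/Lo: (3,4) (6,3) (5,1) (5,1) | h/Hi: (3,4) (6,3) (5,1) (5,1) | k/Lo: (5,3) (2,5) (5,1) (5,1) | k/Hi: (5,3) (6,2) (5,1) (5,1)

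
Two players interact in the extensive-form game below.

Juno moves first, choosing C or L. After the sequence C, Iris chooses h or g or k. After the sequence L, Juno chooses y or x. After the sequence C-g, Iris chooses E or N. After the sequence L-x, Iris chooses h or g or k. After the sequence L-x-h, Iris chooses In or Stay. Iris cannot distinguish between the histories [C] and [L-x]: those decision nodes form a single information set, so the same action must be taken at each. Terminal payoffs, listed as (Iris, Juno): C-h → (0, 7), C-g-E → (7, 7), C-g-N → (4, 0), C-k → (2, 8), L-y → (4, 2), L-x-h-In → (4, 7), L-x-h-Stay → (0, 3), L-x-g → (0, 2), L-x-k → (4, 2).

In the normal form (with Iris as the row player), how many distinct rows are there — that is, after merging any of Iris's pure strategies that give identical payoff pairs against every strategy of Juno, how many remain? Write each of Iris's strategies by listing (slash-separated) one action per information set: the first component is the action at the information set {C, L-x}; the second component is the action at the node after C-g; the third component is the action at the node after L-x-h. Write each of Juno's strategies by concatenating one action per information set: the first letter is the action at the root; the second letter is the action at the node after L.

Iris has 12 pure strategies: h/E/In, h/E/Stay, h/N/In, h/N/Stay, g/E/In, g/E/Stay, g/N/In, g/N/Stay, k/E/In, k/E/Stay, k/N/In, k/N/Stay. Columns: Cy, Cx, Ly, Lx.
{h/E/In, h/N/In} → row (0,7) (0,7) (4,2) (4,7)
{h/E/Stay, h/N/Stay} → row (0,7) (0,7) (4,2) (0,3)
{g/E/In, g/E/Stay} → row (7,7) (7,7) (4,2) (0,2)
{g/N/In, g/N/Stay} → row (4,0) (4,0) (4,2) (0,2)
{k/E/In, k/E/Stay, k/N/In, k/N/Stay} → row (2,8) (2,8) (4,2) (4,2)
That's 5 distinct rows out of 12 strategies.

5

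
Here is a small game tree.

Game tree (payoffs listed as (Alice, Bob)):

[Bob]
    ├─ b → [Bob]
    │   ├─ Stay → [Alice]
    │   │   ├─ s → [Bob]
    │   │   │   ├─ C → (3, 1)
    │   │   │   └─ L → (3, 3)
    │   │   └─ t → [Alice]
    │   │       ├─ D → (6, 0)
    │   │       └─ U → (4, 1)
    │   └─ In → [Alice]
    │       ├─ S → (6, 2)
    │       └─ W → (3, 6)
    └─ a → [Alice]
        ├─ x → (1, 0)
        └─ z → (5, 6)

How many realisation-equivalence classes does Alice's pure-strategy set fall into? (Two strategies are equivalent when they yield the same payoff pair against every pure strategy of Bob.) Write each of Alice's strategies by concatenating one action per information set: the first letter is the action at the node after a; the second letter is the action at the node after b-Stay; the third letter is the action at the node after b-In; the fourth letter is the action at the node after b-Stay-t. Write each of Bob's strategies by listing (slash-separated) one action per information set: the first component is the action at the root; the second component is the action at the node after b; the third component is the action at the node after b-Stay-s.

12

Alice has 16 pure strategies: xsSD, xsSU, xsWD, xsWU, xtSD, xtSU, xtWD, xtWU, zsSD, zsSU, zsWD, zsWU, ztSD, ztSU, ztWD, ztWU. Columns: b/Stay/C, b/Stay/L, b/In/C, b/In/L, a/Stay/C, a/Stay/L, a/In/C, a/In/L.
{xsSD, xsSU} → row (3,1) (3,3) (6,2) (6,2) (1,0) (1,0) (1,0) (1,0)
{xsWD, xsWU} → row (3,1) (3,3) (3,6) (3,6) (1,0) (1,0) (1,0) (1,0)
{xtSD} → row (6,0) (6,0) (6,2) (6,2) (1,0) (1,0) (1,0) (1,0)
{xtSU} → row (4,1) (4,1) (6,2) (6,2) (1,0) (1,0) (1,0) (1,0)
{xtWD} → row (6,0) (6,0) (3,6) (3,6) (1,0) (1,0) (1,0) (1,0)
{xtWU} → row (4,1) (4,1) (3,6) (3,6) (1,0) (1,0) (1,0) (1,0)
{zsSD, zsSU} → row (3,1) (3,3) (6,2) (6,2) (5,6) (5,6) (5,6) (5,6)
{zsWD, zsWU} → row (3,1) (3,3) (3,6) (3,6) (5,6) (5,6) (5,6) (5,6)
{ztSD} → row (6,0) (6,0) (6,2) (6,2) (5,6) (5,6) (5,6) (5,6)
{ztSU} → row (4,1) (4,1) (6,2) (6,2) (5,6) (5,6) (5,6) (5,6)
{ztWD} → row (6,0) (6,0) (3,6) (3,6) (5,6) (5,6) (5,6) (5,6)
{ztWU} → row (4,1) (4,1) (3,6) (3,6) (5,6) (5,6) (5,6) (5,6)
That's 12 distinct rows out of 16 strategies.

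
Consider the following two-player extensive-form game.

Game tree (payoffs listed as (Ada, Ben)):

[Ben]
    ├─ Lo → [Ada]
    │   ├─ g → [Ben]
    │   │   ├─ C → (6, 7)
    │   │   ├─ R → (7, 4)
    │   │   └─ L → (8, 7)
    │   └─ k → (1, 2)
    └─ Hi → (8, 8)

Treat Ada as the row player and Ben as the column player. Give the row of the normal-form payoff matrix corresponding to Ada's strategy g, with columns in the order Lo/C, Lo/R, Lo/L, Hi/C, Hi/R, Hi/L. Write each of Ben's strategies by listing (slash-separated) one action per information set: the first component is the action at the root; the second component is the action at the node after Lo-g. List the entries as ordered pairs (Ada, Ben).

vs Lo/C: Ben plays Lo → Ada plays g at [Lo] → Ben plays C at [Lo-g] → (6, 7)
vs Lo/R: Ben plays Lo → Ada plays g at [Lo] → Ben plays R at [Lo-g] → (7, 4)
vs Lo/L: Ben plays Lo → Ada plays g at [Lo] → Ben plays L at [Lo-g] → (8, 7)
vs Hi/C: Ben plays Hi → (8, 8)
vs Hi/R: Ben plays Hi → (8, 8)
vs Hi/L: Ben plays Hi → (8, 8)

(6,7) (7,4) (8,7) (8,8) (8,8) (8,8)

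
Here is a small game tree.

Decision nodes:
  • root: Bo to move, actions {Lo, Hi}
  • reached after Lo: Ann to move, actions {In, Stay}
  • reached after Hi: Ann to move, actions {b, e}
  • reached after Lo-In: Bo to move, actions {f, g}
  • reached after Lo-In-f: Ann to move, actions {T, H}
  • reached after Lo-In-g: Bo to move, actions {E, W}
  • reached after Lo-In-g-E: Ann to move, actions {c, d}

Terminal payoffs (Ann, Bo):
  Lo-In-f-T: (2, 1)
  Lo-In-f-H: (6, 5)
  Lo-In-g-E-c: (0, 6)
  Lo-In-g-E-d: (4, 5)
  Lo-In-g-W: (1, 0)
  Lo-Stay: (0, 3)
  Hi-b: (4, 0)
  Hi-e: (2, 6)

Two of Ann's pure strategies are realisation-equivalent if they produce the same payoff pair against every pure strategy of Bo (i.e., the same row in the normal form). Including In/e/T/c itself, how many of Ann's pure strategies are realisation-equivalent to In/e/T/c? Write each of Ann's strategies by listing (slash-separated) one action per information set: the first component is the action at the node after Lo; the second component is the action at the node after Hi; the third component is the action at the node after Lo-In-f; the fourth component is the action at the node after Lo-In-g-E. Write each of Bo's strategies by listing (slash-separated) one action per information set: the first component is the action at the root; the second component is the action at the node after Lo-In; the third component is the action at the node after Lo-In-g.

1

Row for In/e/T/c (columns Lo/f/E, Lo/f/W, Lo/g/E, Lo/g/W, Hi/f/E, Hi/f/W, Hi/g/E, Hi/g/W): (2,1) (2,1) (0,6) (1,0) (2,6) (2,6) (2,6) (2,6).
Every one of Ann's information sets is on the play path for some reply by Bo when Ann follows In/e/T/c.
Changing the action at any of them therefore changes at least one column, so only In/e/T/c itself gives this row.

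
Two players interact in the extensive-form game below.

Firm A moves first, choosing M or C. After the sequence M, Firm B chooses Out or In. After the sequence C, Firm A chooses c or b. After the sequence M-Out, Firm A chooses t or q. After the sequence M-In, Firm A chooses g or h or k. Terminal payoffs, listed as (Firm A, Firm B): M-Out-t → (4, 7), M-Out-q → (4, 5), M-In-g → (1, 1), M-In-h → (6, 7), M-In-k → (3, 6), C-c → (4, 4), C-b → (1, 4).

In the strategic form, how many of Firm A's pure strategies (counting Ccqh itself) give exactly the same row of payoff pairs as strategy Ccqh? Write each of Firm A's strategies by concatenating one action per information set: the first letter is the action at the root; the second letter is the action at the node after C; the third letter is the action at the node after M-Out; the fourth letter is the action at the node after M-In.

6

Row for Ccqh (columns Out, In): (4,4) (4,4).
Under Ccqh, Firm A's choice at the node after M-Out and at the node after M-In can never be reached regardless of what Firm B does, so varying those choices leaves every outcome unchanged.
Holding the reachable choices fixed and varying the unreachable ones freely already gives 2 × 3 = 6 equivalent strategies.
No other strategy reproduces this row, so those 6 are the full class: Cctg, Ccth, Cctk, Ccqg, Ccqh, Ccqk.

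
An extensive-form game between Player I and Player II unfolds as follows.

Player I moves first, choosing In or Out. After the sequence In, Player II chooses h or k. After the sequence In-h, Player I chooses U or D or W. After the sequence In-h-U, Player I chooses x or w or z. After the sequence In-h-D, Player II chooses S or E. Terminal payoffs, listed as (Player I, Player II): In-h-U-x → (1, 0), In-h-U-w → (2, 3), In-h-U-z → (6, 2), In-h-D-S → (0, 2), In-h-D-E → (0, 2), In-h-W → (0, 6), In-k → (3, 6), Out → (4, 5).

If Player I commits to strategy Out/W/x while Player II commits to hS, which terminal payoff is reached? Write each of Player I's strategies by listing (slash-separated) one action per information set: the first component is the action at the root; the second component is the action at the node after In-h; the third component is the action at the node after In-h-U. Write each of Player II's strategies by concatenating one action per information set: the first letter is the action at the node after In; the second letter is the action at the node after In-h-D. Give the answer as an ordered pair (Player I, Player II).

(4, 5)

Trace the play path from the root:
  Player I plays Out
→ terminal payoff (4, 5).
(Player I's choice at the node after In-h is never reached on this path, so it doesn't affect the outcome.)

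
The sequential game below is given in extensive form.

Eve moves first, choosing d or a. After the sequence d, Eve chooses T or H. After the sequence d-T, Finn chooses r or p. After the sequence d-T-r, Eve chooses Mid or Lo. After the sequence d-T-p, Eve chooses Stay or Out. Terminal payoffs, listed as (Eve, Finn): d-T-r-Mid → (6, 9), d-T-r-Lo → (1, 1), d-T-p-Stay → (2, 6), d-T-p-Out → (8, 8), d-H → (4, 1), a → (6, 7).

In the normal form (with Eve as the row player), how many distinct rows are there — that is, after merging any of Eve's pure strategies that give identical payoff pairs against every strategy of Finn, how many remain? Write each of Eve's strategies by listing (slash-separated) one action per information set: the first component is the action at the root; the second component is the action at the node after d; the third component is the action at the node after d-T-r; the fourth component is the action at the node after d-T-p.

Eve has 16 pure strategies: d/T/Mid/Stay, d/T/Mid/Out, d/T/Lo/Stay, d/T/Lo/Out, d/H/Mid/Stay, d/H/Mid/Out, d/H/Lo/Stay, d/H/Lo/Out, a/T/Mid/Stay, a/T/Mid/Out, a/T/Lo/Stay, a/T/Lo/Out, a/H/Mid/Stay, a/H/Mid/Out, a/H/Lo/Stay, a/H/Lo/Out. Columns: r, p.
{d/T/Mid/Stay} → row (6,9) (2,6)
{d/T/Mid/Out} → row (6,9) (8,8)
{d/T/Lo/Stay} → row (1,1) (2,6)
{d/T/Lo/Out} → row (1,1) (8,8)
{d/H/Mid/Stay, d/H/Mid/Out, d/H/Lo/Stay, d/H/Lo/Out} → row (4,1) (4,1)
{a/T/Mid/Stay, a/T/Mid/Out, a/T/Lo/Stay, a/T/Lo/Out, a/H/Mid/Stay, a/H/Mid/Out, a/H/Lo/Stay, a/H/Lo/Out} → row (6,7) (6,7)
That's 6 distinct rows out of 16 strategies.

6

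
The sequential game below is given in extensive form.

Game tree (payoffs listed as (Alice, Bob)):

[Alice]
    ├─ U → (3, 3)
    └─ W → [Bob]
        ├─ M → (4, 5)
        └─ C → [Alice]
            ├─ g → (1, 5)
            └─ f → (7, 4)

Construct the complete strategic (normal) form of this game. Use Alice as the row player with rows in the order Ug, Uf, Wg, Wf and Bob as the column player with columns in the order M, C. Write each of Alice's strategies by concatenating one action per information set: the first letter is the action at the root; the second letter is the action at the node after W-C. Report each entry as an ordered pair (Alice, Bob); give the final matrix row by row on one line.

Ug: (3,3) (3,3) | Uf: (3,3) (3,3) | Wg: (4,5) (1,5) | Wf: (4,5) (7,4)

Row Ug: M→(3,3), C→(3,3)
Row Uf: M→(3,3), C→(3,3)
Row Wg: M→(4,5), C→(1,5)
Row Wf: M→(4,5), C→(7,4)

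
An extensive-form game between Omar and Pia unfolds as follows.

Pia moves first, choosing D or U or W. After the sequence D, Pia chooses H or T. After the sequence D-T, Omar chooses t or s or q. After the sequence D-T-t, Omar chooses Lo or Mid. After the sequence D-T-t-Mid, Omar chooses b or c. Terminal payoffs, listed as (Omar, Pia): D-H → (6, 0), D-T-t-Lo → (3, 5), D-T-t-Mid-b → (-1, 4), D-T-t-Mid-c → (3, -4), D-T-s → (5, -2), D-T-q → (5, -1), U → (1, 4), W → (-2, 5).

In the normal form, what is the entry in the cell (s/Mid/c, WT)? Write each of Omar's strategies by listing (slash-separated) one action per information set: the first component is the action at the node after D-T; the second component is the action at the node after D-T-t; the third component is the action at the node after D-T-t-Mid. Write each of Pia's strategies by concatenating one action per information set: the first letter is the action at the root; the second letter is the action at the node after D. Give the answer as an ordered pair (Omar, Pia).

(-2, 5)

Trace the play path from the root:
  Pia plays W
→ terminal payoff (-2, 5).
(Omar's choice at the node after D-T is never reached on this path, so it doesn't affect the outcome.)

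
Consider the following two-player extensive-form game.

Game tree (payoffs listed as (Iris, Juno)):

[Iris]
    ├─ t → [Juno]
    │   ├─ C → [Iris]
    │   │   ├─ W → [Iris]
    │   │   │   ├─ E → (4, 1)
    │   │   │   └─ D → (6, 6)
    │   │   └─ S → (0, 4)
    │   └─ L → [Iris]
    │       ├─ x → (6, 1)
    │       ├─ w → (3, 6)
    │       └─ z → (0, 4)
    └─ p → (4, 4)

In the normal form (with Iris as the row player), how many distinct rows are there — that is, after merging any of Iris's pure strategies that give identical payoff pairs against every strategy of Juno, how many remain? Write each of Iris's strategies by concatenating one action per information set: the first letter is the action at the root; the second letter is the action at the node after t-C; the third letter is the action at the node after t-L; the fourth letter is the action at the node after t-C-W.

Iris has 24 pure strategies: tWxE, tWxD, tWwE, tWwD, tWzE, tWzD, tSxE, tSxD, tSwE, tSwD, tSzE, tSzD, pWxE, pWxD, pWwE, pWwD, pWzE, pWzD, pSxE, pSxD, pSwE, pSwD, pSzE, pSzD. Columns: C, L.
{tWxE} → row (4,1) (6,1)
{tWxD} → row (6,6) (6,1)
{tWwE} → row (4,1) (3,6)
{tWwD} → row (6,6) (3,6)
{tWzE} → row (4,1) (0,4)
{tWzD} → row (6,6) (0,4)
{tSxE, tSxD} → row (0,4) (6,1)
{tSwE, tSwD} → row (0,4) (3,6)
{tSzE, tSzD} → row (0,4) (0,4)
{pWxE, pWxD, pWwE, pWwD, pWzE, pWzD, pSxE, pSxD, pSwE, pSwD, pSzE, pSzD} → row (4,4) (4,4)
That's 10 distinct rows out of 24 strategies.

10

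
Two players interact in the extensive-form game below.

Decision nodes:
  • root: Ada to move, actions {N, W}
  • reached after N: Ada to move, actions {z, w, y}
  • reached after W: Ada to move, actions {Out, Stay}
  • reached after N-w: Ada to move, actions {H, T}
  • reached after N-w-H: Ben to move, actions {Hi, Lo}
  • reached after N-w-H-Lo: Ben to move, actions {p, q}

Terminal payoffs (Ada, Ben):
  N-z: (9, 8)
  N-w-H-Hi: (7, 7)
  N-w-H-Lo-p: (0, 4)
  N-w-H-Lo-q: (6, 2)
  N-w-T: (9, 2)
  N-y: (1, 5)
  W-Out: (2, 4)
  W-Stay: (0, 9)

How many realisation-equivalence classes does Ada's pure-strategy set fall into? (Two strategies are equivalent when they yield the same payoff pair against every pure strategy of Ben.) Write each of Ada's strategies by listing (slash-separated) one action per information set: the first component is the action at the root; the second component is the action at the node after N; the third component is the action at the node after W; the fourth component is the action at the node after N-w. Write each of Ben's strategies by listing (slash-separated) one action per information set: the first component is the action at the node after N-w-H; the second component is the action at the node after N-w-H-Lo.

Ada has 24 pure strategies: N/z/Out/H, N/z/Out/T, N/z/Stay/H, N/z/Stay/T, N/w/Out/H, N/w/Out/T, N/w/Stay/H, N/w/Stay/T, N/y/Out/H, N/y/Out/T, N/y/Stay/H, N/y/Stay/T, W/z/Out/H, W/z/Out/T, W/z/Stay/H, W/z/Stay/T, W/w/Out/H, W/w/Out/T, W/w/Stay/H, W/w/Stay/T, W/y/Out/H, W/y/Out/T, W/y/Stay/H, W/y/Stay/T. Columns: Hi/p, Hi/q, Lo/p, Lo/q.
{N/z/Out/H, N/z/Out/T, N/z/Stay/H, N/z/Stay/T} → row (9,8) (9,8) (9,8) (9,8)
{N/w/Out/H, N/w/Stay/H} → row (7,7) (7,7) (0,4) (6,2)
{N/w/Out/T, N/w/Stay/T} → row (9,2) (9,2) (9,2) (9,2)
{N/y/Out/H, N/y/Out/T, N/y/Stay/H, N/y/Stay/T} → row (1,5) (1,5) (1,5) (1,5)
{W/z/Out/H, W/z/Out/T, W/w/Out/H, W/w/Out/T, W/y/Out/H, W/y/Out/T} → row (2,4) (2,4) (2,4) (2,4)
{W/z/Stay/H, W/z/Stay/T, W/w/Stay/H, W/w/Stay/T, W/y/Stay/H, W/y/Stay/T} → row (0,9) (0,9) (0,9) (0,9)
That's 6 distinct rows out of 24 strategies.

6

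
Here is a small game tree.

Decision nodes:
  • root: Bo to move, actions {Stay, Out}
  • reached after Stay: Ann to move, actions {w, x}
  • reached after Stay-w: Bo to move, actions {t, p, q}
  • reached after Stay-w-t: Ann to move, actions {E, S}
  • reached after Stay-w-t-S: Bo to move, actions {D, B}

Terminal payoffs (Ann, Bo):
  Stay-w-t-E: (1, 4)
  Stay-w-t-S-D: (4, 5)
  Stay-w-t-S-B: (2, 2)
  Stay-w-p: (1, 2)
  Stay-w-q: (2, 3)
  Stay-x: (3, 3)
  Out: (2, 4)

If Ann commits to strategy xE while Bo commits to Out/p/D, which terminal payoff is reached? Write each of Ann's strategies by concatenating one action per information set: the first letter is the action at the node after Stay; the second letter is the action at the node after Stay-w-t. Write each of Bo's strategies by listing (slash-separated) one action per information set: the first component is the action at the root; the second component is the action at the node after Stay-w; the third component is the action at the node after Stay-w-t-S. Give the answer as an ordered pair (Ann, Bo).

Trace the play path from the root:
  Bo plays Out
→ terminal payoff (2, 4).
(Ann's choice at the node after Stay is never reached on this path, so it doesn't affect the outcome.)

(2, 4)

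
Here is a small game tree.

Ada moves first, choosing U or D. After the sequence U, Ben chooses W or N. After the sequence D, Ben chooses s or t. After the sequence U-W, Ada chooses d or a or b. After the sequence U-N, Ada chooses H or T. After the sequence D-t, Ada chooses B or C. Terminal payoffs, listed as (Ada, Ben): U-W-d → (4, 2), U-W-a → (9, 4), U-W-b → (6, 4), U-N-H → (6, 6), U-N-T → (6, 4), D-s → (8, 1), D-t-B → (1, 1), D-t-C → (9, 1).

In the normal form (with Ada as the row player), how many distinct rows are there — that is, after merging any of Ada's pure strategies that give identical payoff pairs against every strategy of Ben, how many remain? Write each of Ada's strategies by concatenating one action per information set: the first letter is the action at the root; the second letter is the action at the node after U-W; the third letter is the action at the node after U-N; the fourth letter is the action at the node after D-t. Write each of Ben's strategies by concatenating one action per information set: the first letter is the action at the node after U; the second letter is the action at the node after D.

Ada has 24 pure strategies: UdHB, UdHC, UdTB, UdTC, UaHB, UaHC, UaTB, UaTC, UbHB, UbHC, UbTB, UbTC, DdHB, DdHC, DdTB, DdTC, DaHB, DaHC, DaTB, DaTC, DbHB, DbHC, DbTB, DbTC. Columns: Ws, Wt, Ns, Nt.
{UdHB, UdHC} → row (4,2) (4,2) (6,6) (6,6)
{UdTB, UdTC} → row (4,2) (4,2) (6,4) (6,4)
{UaHB, UaHC} → row (9,4) (9,4) (6,6) (6,6)
{UaTB, UaTC} → row (9,4) (9,4) (6,4) (6,4)
{UbHB, UbHC} → row (6,4) (6,4) (6,6) (6,6)
{UbTB, UbTC} → row (6,4) (6,4) (6,4) (6,4)
{DdHB, DdTB, DaHB, DaTB, DbHB, DbTB} → row (8,1) (1,1) (8,1) (1,1)
{DdHC, DdTC, DaHC, DaTC, DbHC, DbTC} → row (8,1) (9,1) (8,1) (9,1)
That's 8 distinct rows out of 24 strategies.

8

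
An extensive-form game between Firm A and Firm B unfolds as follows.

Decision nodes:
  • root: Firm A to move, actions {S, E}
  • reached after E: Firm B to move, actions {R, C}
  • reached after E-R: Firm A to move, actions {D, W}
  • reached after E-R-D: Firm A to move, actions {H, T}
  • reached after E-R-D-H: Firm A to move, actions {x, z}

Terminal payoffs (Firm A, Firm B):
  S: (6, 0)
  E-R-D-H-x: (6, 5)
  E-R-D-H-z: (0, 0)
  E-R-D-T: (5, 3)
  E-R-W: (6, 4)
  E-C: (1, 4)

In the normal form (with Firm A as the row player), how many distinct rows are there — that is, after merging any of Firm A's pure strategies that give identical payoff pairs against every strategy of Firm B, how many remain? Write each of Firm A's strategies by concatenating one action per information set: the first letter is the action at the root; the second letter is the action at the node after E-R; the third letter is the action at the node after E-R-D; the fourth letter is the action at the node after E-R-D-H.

Firm A has 16 pure strategies: SDHx, SDHz, SDTx, SDTz, SWHx, SWHz, SWTx, SWTz, EDHx, EDHz, EDTx, EDTz, EWHx, EWHz, EWTx, EWTz. Columns: R, C.
{SDHx, SDHz, SDTx, SDTz, SWHx, SWHz, SWTx, SWTz} → row (6,0) (6,0)
{EDHx} → row (6,5) (1,4)
{EDHz} → row (0,0) (1,4)
{EDTx, EDTz} → row (5,3) (1,4)
{EWHx, EWHz, EWTx, EWTz} → row (6,4) (1,4)
That's 5 distinct rows out of 16 strategies.

5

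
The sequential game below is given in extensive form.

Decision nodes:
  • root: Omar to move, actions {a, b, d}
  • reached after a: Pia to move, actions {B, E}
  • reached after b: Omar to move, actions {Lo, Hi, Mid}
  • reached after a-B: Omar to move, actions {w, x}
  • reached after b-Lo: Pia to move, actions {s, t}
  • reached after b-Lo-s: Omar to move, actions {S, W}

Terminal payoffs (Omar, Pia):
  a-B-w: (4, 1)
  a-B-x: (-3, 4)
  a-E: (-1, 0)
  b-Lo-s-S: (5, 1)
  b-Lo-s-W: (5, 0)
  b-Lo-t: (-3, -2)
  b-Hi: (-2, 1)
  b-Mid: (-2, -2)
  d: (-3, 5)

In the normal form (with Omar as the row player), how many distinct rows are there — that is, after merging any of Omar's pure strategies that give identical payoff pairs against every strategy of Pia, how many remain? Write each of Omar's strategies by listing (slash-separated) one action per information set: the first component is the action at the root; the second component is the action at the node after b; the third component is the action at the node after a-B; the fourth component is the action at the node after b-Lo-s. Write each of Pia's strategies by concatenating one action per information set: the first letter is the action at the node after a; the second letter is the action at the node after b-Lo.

7

Omar has 36 pure strategies: a/Lo/w/S, a/Lo/w/W, a/Lo/x/S, a/Lo/x/W, a/Hi/w/S, a/Hi/w/W, a/Hi/x/S, a/Hi/x/W, a/Mid/w/S, a/Mid/w/W, a/Mid/x/S, a/Mid/x/W, b/Lo/w/S, b/Lo/w/W, b/Lo/x/S, b/Lo/x/W, b/Hi/w/S, b/Hi/w/W, b/Hi/x/S, b/Hi/x/W, b/Mid/w/S, b/Mid/w/W, b/Mid/x/S, b/Mid/x/W, d/Lo/w/S, d/Lo/w/W, d/Lo/x/S, d/Lo/x/W, d/Hi/w/S, d/Hi/w/W, d/Hi/x/S, d/Hi/x/W, d/Mid/w/S, d/Mid/w/W, d/Mid/x/S, d/Mid/x/W. Columns: Bs, Bt, Es, Et.
{a/Lo/w/S, a/Lo/w/W, a/Hi/w/S, a/Hi/w/W, a/Mid/w/S, a/Mid/w/W} → row (4,1) (4,1) (-1,0) (-1,0)
{a/Lo/x/S, a/Lo/x/W, a/Hi/x/S, a/Hi/x/W, a/Mid/x/S, a/Mid/x/W} → row (-3,4) (-3,4) (-1,0) (-1,0)
{b/Lo/w/S, b/Lo/x/S} → row (5,1) (-3,-2) (5,1) (-3,-2)
{b/Lo/w/W, b/Lo/x/W} → row (5,0) (-3,-2) (5,0) (-3,-2)
{b/Hi/w/S, b/Hi/w/W, b/Hi/x/S, b/Hi/x/W} → row (-2,1) (-2,1) (-2,1) (-2,1)
{b/Mid/w/S, b/Mid/w/W, b/Mid/x/S, b/Mid/x/W} → row (-2,-2) (-2,-2) (-2,-2) (-2,-2)
{d/Lo/w/S, d/Lo/w/W, d/Lo/x/S, d/Lo/x/W, d/Hi/w/S, d/Hi/w/W, d/Hi/x/S, d/Hi/x/W, d/Mid/w/S, d/Mid/w/W, d/Mid/x/S, d/Mid/x/W} → row (-3,5) (-3,5) (-3,5) (-3,5)
That's 7 distinct rows out of 36 strategies.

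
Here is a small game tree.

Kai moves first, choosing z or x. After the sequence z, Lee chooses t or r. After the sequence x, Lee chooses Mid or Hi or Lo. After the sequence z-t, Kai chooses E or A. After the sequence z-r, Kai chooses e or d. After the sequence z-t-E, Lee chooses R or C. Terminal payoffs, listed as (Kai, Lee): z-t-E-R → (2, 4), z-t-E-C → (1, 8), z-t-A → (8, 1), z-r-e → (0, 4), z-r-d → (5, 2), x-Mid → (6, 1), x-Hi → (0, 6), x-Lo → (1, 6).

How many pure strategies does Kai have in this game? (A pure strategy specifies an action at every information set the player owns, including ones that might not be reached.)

Kai owns the root with actions {z, x} — two choices.
Kai owns the node after z-t with actions {E, A} — two choices.
Kai owns the node after z-r with actions {e, d} — two choices.
A pure strategy fixes one action at each information set independently, so the count is the product 2 × 2 × 2 = 8.
(For reference, Lee has 12 pure strategies, giving a 8×12 normal-form matrix.)

8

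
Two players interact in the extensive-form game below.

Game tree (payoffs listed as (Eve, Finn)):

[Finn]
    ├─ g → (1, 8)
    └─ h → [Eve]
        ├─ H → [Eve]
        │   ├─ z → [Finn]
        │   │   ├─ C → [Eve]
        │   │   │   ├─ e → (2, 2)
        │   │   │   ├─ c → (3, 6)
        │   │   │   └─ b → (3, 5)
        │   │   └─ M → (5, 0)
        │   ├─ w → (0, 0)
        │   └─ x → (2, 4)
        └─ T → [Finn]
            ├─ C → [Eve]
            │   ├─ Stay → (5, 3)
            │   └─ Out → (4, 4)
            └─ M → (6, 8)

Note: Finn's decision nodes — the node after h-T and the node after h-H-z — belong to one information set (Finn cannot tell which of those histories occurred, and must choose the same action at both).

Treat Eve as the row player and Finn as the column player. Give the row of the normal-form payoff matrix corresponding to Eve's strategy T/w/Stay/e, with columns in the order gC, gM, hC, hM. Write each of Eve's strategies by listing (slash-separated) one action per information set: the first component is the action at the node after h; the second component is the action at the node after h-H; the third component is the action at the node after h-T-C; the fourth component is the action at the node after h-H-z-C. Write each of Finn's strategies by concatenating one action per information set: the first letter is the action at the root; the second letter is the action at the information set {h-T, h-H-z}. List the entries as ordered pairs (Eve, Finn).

(1,8) (1,8) (5,3) (6,8)

vs gC: Finn plays g → (1, 8)
vs gM: Finn plays g → (1, 8)
vs hC: Finn plays h → Eve plays T at [h] → Finn plays C at [h-T] → Eve plays Stay at [h-T-C] → (5, 3)
vs hM: Finn plays h → Eve plays T at [h] → Finn plays M at [h-T] → (6, 8)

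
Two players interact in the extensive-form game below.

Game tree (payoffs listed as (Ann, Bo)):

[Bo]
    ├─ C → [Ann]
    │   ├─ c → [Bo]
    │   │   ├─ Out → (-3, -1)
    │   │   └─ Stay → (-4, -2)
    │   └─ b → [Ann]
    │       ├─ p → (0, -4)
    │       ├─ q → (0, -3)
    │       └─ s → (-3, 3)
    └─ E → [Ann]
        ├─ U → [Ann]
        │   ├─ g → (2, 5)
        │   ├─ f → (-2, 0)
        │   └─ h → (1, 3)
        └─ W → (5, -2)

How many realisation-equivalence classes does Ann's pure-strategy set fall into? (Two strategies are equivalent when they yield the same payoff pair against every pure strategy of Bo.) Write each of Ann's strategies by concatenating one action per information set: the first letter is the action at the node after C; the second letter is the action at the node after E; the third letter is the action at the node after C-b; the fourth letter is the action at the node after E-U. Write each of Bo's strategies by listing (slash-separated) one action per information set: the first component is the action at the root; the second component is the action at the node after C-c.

16

Ann has 36 pure strategies: cUpg, cUpf, cUph, cUqg, cUqf, cUqh, cUsg, cUsf, cUsh, cWpg, cWpf, cWph, cWqg, cWqf, cWqh, cWsg, cWsf, cWsh, bUpg, bUpf, bUph, bUqg, bUqf, bUqh, bUsg, bUsf, bUsh, bWpg, bWpf, bWph, bWqg, bWqf, bWqh, bWsg, bWsf, bWsh. Columns: C/Out, C/Stay, E/Out, E/Stay.
{cUpg, cUqg, cUsg} → row (-3,-1) (-4,-2) (2,5) (2,5)
{cUpf, cUqf, cUsf} → row (-3,-1) (-4,-2) (-2,0) (-2,0)
{cUph, cUqh, cUsh} → row (-3,-1) (-4,-2) (1,3) (1,3)
{cWpg, cWpf, cWph, cWqg, cWqf, cWqh, cWsg, cWsf, cWsh} → row (-3,-1) (-4,-2) (5,-2) (5,-2)
{bUpg} → row (0,-4) (0,-4) (2,5) (2,5)
{bUpf} → row (0,-4) (0,-4) (-2,0) (-2,0)
{bUph} → row (0,-4) (0,-4) (1,3) (1,3)
{bUqg} → row (0,-3) (0,-3) (2,5) (2,5)
{bUqf} → row (0,-3) (0,-3) (-2,0) (-2,0)
{bUqh} → row (0,-3) (0,-3) (1,3) (1,3)
{bUsg} → row (-3,3) (-3,3) (2,5) (2,5)
{bUsf} → row (-3,3) (-3,3) (-2,0) (-2,0)
{bUsh} → row (-3,3) (-3,3) (1,3) (1,3)
{bWpg, bWpf, bWph} → row (0,-4) (0,-4) (5,-2) (5,-2)
{bWqg, bWqf, bWqh} → row (0,-3) (0,-3) (5,-2) (5,-2)
{bWsg, bWsf, bWsh} → row (-3,3) (-3,3) (5,-2) (5,-2)
That's 16 distinct rows out of 36 strategies.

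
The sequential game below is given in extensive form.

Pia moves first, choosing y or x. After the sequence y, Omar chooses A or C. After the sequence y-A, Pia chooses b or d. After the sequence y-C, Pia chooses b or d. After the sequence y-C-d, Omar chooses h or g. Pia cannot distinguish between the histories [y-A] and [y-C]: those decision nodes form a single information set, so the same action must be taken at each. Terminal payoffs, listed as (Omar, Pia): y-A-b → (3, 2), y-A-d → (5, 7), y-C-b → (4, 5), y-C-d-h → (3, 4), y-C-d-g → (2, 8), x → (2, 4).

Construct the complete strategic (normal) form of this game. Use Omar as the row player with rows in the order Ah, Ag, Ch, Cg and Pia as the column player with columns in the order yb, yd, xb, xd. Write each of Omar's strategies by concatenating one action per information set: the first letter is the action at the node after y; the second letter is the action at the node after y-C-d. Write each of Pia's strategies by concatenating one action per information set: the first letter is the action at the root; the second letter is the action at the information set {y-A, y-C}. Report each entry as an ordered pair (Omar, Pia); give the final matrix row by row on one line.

           yb       yd       xb       xd
  Ah    (3,2)    (5,7)    (2,4)    (2,4)
  Ag    (3,2)    (5,7)    (2,4)    (2,4)
  Ch    (4,5)    (3,4)    (2,4)    (2,4)
  Cg    (4,5)    (2,8)    (2,4)    (2,4)

Ah: (3,2) (5,7) (2,4) (2,4) | Ag: (3,2) (5,7) (2,4) (2,4) | Ch: (4,5) (3,4) (2,4) (2,4) | Cg: (4,5) (2,8) (2,4) (2,4)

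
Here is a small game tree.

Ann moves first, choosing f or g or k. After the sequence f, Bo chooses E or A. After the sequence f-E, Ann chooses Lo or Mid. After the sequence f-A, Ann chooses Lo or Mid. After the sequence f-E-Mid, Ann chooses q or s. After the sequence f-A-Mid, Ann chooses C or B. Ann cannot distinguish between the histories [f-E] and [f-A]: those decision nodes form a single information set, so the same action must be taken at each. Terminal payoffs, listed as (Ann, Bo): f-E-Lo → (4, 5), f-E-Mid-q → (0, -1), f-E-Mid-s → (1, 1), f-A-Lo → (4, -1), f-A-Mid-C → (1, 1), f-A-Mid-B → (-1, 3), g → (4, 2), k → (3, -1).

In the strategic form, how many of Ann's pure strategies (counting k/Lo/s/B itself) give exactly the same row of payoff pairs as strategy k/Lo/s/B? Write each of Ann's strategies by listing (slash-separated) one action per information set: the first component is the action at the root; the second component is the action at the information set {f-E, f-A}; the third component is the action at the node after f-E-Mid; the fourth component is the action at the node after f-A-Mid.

Row for k/Lo/s/B (columns E, A): (3,-1) (3,-1).
Under k/Lo/s/B, Ann's choice at the information set {f-E, f-A} and at the node after f-E-Mid and at the node after f-A-Mid can never be reached regardless of what Bo does, so varying those choices leaves every outcome unchanged.
Holding the reachable choices fixed and varying the unreachable ones freely already gives 2 × 2 × 2 = 8 equivalent strategies.
No other strategy reproduces this row, so those 8 are the full class: k/Lo/q/C, k/Lo/q/B, k/Lo/s/C, k/Lo/s/B, k/Mid/q/C, k/Mid/q/B, k/Mid/s/C, k/Mid/s/B.

8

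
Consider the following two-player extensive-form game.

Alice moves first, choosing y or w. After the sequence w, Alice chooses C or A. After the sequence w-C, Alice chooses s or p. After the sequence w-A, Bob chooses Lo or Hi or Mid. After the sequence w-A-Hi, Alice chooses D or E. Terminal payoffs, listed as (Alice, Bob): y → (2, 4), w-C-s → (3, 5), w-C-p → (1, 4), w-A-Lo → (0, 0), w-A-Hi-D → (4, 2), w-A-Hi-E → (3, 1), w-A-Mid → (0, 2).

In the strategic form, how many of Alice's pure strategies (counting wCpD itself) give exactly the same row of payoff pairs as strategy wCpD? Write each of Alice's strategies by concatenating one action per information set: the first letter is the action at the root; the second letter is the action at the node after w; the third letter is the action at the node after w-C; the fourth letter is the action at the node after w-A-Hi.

2

Row for wCpD (columns Lo, Hi, Mid): (1,4) (1,4) (1,4).
Under wCpD, Alice's choice at the node after w-A-Hi can never be reached regardless of what Bob does, so varying those choices leaves every outcome unchanged.
Holding the reachable choices fixed and varying the unreachable one freely already gives 2 equivalent strategies.
No other strategy reproduces this row, so those 2 are the full class: wCpD, wCpE.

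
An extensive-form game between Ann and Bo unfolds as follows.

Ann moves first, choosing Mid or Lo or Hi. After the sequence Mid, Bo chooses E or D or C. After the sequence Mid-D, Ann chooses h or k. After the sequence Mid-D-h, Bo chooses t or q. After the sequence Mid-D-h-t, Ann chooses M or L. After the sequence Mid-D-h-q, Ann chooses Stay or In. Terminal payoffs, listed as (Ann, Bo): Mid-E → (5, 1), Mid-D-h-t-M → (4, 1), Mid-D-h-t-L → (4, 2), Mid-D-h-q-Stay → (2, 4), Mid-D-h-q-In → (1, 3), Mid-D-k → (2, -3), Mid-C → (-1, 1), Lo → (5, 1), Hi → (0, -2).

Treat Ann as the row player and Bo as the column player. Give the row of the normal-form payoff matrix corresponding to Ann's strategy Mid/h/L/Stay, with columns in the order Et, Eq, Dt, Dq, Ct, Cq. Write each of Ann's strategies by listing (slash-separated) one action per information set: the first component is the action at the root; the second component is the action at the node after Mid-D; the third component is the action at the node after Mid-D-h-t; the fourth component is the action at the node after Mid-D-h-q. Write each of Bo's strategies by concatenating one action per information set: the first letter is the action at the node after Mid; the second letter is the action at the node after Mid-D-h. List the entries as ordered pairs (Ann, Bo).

vs Et: Ann plays Mid → Bo plays E at [Mid] → (5, 1)
vs Eq: Ann plays Mid → Bo plays E at [Mid] → (5, 1)
vs Dt: Ann plays Mid → Bo plays D at [Mid] → Ann plays h at [Mid-D] → Bo plays t at [Mid-D-h] → Ann plays L at [Mid-D-h-t] → (4, 2)
vs Dq: Ann plays Mid → Bo plays D at [Mid] → Ann plays h at [Mid-D] → Bo plays q at [Mid-D-h] → Ann plays Stay at [Mid-D-h-q] → (2, 4)
vs Ct: Ann plays Mid → Bo plays C at [Mid] → (-1, 1)
vs Cq: Ann plays Mid → Bo plays C at [Mid] → (-1, 1)

(5,1) (5,1) (4,2) (2,4) (-1,1) (-1,1)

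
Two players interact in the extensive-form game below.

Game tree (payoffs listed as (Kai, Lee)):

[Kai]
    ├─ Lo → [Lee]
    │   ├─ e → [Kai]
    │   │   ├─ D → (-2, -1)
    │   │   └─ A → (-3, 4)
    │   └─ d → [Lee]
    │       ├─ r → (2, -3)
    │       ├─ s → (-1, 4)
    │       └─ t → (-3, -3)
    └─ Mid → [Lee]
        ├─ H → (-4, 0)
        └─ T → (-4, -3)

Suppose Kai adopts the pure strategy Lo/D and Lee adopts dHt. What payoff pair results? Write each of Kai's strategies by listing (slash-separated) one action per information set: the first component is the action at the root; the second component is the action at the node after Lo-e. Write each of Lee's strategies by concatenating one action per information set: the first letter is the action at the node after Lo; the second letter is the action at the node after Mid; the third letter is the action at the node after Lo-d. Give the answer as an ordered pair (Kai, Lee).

Trace the play path from the root:
  Kai plays Lo
  Lee plays d at [Lo]
  Lee plays t at [Lo-d]
→ terminal payoff (-3, -3).
(Kai's choice at the node after Lo-e is never reached on this path, so it doesn't affect the outcome.)

(-3, -3)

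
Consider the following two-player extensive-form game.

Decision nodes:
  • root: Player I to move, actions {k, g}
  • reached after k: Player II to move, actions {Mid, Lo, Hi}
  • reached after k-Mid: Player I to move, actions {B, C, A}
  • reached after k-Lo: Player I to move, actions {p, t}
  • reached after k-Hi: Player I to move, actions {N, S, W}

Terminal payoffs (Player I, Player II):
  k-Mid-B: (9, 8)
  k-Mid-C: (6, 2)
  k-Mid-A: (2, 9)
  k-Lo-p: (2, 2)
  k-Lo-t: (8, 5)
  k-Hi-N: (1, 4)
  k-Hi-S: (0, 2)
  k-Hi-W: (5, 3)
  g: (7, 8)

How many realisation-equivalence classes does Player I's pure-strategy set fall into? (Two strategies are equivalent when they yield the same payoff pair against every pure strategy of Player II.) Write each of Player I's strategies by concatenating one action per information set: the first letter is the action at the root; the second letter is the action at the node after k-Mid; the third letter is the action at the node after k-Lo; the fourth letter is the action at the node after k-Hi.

Player I has 36 pure strategies: kBpN, kBpS, kBpW, kBtN, kBtS, kBtW, kCpN, kCpS, kCpW, kCtN, kCtS, kCtW, kApN, kApS, kApW, kAtN, kAtS, kAtW, gBpN, gBpS, gBpW, gBtN, gBtS, gBtW, gCpN, gCpS, gCpW, gCtN, gCtS, gCtW, gApN, gApS, gApW, gAtN, gAtS, gAtW. Columns: Mid, Lo, Hi.
{kBpN} → row (9,8) (2,2) (1,4)
{kBpS} → row (9,8) (2,2) (0,2)
{kBpW} → row (9,8) (2,2) (5,3)
{kBtN} → row (9,8) (8,5) (1,4)
{kBtS} → row (9,8) (8,5) (0,2)
{kBtW} → row (9,8) (8,5) (5,3)
{kCpN} → row (6,2) (2,2) (1,4)
{kCpS} → row (6,2) (2,2) (0,2)
{kCpW} → row (6,2) (2,2) (5,3)
{kCtN} → row (6,2) (8,5) (1,4)
{kCtS} → row (6,2) (8,5) (0,2)
{kCtW} → row (6,2) (8,5) (5,3)
{kApN} → row (2,9) (2,2) (1,4)
{kApS} → row (2,9) (2,2) (0,2)
{kApW} → row (2,9) (2,2) (5,3)
{kAtN} → row (2,9) (8,5) (1,4)
{kAtS} → row (2,9) (8,5) (0,2)
{kAtW} → row (2,9) (8,5) (5,3)
{gBpN, gBpS, gBpW, gBtN, gBtS, gBtW, gCpN, gCpS, gCpW, gCtN, gCtS, gCtW, gApN, gApS, gApW, gAtN, gAtS, gAtW} → row (7,8) (7,8) (7,8)
That's 19 distinct rows out of 36 strategies.

19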